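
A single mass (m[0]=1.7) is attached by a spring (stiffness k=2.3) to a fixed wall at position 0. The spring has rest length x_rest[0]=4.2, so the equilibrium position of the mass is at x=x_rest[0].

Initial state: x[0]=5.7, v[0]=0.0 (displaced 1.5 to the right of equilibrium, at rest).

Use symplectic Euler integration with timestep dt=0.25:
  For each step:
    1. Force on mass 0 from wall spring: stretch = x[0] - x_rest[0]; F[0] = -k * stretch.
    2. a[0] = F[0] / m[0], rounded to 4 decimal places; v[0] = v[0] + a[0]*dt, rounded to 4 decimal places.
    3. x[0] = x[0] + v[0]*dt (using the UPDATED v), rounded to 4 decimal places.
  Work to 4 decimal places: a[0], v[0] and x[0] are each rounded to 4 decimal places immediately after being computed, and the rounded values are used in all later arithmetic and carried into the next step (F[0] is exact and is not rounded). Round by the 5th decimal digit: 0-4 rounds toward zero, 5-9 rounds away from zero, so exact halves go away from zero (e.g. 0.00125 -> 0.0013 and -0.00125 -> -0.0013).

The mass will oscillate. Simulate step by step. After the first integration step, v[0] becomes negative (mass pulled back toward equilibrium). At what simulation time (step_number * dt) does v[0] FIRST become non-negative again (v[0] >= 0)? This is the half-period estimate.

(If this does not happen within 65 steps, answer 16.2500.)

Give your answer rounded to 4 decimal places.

Step 0: x=[5.7000] v=[0.0000]
Step 1: x=[5.5732] v=[-0.5074]
Step 2: x=[5.3302] v=[-0.9719]
Step 3: x=[4.9917] v=[-1.3542]
Step 4: x=[4.5862] v=[-1.6220]
Step 5: x=[4.1481] v=[-1.7526]
Step 6: x=[3.7143] v=[-1.7351]
Step 7: x=[3.3216] v=[-1.5708]
Step 8: x=[3.0032] v=[-1.2737]
Step 9: x=[2.7860] v=[-0.8689]
Step 10: x=[2.6884] v=[-0.3906]
Step 11: x=[2.7186] v=[0.1207]
First v>=0 after going negative at step 11, time=2.7500

Answer: 2.7500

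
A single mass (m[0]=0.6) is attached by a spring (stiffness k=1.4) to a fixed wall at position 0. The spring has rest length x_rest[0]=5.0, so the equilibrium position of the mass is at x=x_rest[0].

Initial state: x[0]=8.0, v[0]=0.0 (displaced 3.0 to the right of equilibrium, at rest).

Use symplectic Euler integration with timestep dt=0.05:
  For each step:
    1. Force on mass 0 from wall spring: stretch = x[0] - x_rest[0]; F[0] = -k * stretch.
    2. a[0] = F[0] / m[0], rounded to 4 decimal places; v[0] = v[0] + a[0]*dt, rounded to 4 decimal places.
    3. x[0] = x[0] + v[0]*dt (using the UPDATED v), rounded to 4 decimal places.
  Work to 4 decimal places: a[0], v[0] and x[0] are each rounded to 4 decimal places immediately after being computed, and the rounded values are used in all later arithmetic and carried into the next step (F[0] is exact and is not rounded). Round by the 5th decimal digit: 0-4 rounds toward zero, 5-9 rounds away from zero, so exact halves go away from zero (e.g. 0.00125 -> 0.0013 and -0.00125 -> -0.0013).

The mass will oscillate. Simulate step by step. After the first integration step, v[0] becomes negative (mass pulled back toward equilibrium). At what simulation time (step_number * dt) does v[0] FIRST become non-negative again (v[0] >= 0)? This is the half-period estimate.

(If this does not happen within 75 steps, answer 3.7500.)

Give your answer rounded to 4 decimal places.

Answer: 2.1000

Derivation:
Step 0: x=[8.0000] v=[0.0000]
Step 1: x=[7.9825] v=[-0.3500]
Step 2: x=[7.9476] v=[-0.6980]
Step 3: x=[7.8955] v=[-1.0419]
Step 4: x=[7.8265] v=[-1.3797]
Step 5: x=[7.7410] v=[-1.7095]
Step 6: x=[7.6395] v=[-2.0293]
Step 7: x=[7.5226] v=[-2.3372]
Step 8: x=[7.3910] v=[-2.6315]
Step 9: x=[7.2455] v=[-2.9105]
Step 10: x=[7.0869] v=[-3.1725]
Step 11: x=[6.9161] v=[-3.4160]
Step 12: x=[6.7341] v=[-3.6395]
Step 13: x=[6.5420] v=[-3.8418]
Step 14: x=[6.3409] v=[-4.0217]
Step 15: x=[6.1320] v=[-4.1781]
Step 16: x=[5.9165] v=[-4.3102]
Step 17: x=[5.6956] v=[-4.4171]
Step 18: x=[5.4707] v=[-4.4983]
Step 19: x=[5.2430] v=[-4.5532]
Step 20: x=[5.0139] v=[-4.5816]
Step 21: x=[4.7847] v=[-4.5832]
Step 22: x=[4.5568] v=[-4.5581]
Step 23: x=[4.3315] v=[-4.5064]
Step 24: x=[4.1101] v=[-4.4284]
Step 25: x=[3.8939] v=[-4.3246]
Step 26: x=[3.6841] v=[-4.1956]
Step 27: x=[3.4820] v=[-4.0421]
Step 28: x=[3.2888] v=[-3.8650]
Step 29: x=[3.1055] v=[-3.6654]
Step 30: x=[2.9333] v=[-3.4444]
Step 31: x=[2.7731] v=[-3.2033]
Step 32: x=[2.6259] v=[-2.9435]
Step 33: x=[2.4926] v=[-2.6665]
Step 34: x=[2.3739] v=[-2.3740]
Step 35: x=[2.2705] v=[-2.0676]
Step 36: x=[2.1830] v=[-1.7492]
Step 37: x=[2.1120] v=[-1.4206]
Step 38: x=[2.0578] v=[-1.0837]
Step 39: x=[2.0208] v=[-0.7404]
Step 40: x=[2.0012] v=[-0.3928]
Step 41: x=[1.9991] v=[-0.0429]
Step 42: x=[2.0145] v=[0.3072]
First v>=0 after going negative at step 42, time=2.1000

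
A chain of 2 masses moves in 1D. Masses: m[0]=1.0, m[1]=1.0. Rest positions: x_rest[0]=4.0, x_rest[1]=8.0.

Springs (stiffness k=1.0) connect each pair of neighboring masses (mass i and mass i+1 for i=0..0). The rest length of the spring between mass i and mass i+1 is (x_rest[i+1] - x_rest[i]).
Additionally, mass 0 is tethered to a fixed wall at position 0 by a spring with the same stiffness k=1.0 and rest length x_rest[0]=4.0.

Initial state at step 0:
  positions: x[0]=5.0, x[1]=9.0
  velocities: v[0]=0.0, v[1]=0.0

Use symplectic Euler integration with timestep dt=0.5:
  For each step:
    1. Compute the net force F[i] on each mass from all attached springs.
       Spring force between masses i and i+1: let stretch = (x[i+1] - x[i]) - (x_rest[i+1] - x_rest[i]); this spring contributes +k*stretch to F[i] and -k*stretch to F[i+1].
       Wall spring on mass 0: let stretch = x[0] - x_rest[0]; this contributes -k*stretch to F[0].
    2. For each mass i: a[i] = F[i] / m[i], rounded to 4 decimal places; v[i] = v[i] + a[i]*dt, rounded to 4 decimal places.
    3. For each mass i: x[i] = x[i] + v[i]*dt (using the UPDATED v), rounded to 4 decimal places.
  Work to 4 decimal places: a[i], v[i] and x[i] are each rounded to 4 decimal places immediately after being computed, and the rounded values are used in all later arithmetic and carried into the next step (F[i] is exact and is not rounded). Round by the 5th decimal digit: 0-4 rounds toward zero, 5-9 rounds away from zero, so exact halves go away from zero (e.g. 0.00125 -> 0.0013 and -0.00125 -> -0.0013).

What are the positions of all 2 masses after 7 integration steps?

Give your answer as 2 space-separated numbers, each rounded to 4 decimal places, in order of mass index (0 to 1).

Answer: 3.7994 7.0001

Derivation:
Step 0: x=[5.0000 9.0000] v=[0.0000 0.0000]
Step 1: x=[4.7500 9.0000] v=[-0.5000 0.0000]
Step 2: x=[4.3750 8.9375] v=[-0.7500 -0.1250]
Step 3: x=[4.0469 8.7344] v=[-0.6563 -0.4063]
Step 4: x=[3.8789 8.3594] v=[-0.3360 -0.7501]
Step 5: x=[3.8613 7.8642] v=[-0.0352 -0.9904]
Step 6: x=[3.8791 7.3683] v=[0.0356 -0.9919]
Step 7: x=[3.7994 7.0001] v=[-0.1594 -0.7365]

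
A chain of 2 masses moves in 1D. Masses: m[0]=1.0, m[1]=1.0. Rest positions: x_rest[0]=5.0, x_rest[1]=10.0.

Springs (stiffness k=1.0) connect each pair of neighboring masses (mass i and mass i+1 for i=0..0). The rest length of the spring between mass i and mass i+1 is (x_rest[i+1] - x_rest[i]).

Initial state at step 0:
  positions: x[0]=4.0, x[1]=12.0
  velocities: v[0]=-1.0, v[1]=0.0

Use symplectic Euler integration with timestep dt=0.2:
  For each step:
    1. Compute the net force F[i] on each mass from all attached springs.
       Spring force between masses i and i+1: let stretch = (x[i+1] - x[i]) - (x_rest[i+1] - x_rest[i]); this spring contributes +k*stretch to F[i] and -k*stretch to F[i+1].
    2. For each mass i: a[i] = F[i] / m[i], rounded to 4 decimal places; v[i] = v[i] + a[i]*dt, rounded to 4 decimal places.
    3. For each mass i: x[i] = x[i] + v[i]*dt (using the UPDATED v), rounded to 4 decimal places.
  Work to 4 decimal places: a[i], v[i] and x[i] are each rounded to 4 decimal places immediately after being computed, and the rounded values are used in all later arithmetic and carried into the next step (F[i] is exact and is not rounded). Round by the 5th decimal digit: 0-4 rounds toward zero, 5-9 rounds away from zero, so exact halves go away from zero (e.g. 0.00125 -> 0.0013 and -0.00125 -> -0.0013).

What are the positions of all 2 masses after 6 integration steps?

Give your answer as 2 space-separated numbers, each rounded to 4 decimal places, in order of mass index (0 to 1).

Answer: 4.9557 9.8443

Derivation:
Step 0: x=[4.0000 12.0000] v=[-1.0000 0.0000]
Step 1: x=[3.9200 11.8800] v=[-0.4000 -0.6000]
Step 2: x=[3.9584 11.6416] v=[0.1920 -1.1920]
Step 3: x=[4.1041 11.2959] v=[0.7286 -1.7286]
Step 4: x=[4.3375 10.8625] v=[1.1670 -2.1670]
Step 5: x=[4.6319 10.3681] v=[1.4720 -2.4720]
Step 6: x=[4.9557 9.8443] v=[1.6192 -2.6192]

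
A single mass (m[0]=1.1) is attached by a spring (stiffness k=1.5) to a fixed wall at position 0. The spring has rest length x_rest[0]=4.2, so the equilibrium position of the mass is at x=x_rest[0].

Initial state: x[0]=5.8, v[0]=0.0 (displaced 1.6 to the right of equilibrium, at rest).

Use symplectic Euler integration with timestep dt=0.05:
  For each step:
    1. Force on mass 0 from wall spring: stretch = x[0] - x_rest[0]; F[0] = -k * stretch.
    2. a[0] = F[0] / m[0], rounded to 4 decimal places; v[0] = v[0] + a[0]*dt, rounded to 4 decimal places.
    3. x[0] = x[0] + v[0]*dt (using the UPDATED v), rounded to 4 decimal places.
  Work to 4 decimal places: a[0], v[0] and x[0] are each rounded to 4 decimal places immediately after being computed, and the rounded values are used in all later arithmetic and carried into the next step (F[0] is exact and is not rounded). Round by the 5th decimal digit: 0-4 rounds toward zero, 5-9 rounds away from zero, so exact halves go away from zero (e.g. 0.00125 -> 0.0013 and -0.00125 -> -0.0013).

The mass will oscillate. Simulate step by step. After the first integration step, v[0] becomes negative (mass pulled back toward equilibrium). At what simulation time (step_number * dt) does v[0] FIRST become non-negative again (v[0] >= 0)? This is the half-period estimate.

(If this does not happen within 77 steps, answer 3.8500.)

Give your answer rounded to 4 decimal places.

Step 0: x=[5.8000] v=[0.0000]
Step 1: x=[5.7945] v=[-0.1091]
Step 2: x=[5.7836] v=[-0.2178]
Step 3: x=[5.7673] v=[-0.3258]
Step 4: x=[5.7457] v=[-0.4327]
Step 5: x=[5.7188] v=[-0.5381]
Step 6: x=[5.6867] v=[-0.6417]
Step 7: x=[5.6495] v=[-0.7431]
Step 8: x=[5.6074] v=[-0.8419]
Step 9: x=[5.5605] v=[-0.9379]
Step 10: x=[5.5090] v=[-1.0307]
Step 11: x=[5.4530] v=[-1.1200]
Step 12: x=[5.3927] v=[-1.2054]
Step 13: x=[5.3284] v=[-1.2867]
Step 14: x=[5.2602] v=[-1.3636]
Step 15: x=[5.1884] v=[-1.4359]
Step 16: x=[5.1132] v=[-1.5033]
Step 17: x=[5.0349] v=[-1.5656]
Step 18: x=[4.9538] v=[-1.6225]
Step 19: x=[4.8701] v=[-1.6739]
Step 20: x=[4.7841] v=[-1.7196]
Step 21: x=[4.6961] v=[-1.7594]
Step 22: x=[4.6064] v=[-1.7932]
Step 23: x=[4.5154] v=[-1.8209]
Step 24: x=[4.4233] v=[-1.8424]
Step 25: x=[4.3304] v=[-1.8576]
Step 26: x=[4.2371] v=[-1.8665]
Step 27: x=[4.1437] v=[-1.8690]
Step 28: x=[4.0504] v=[-1.8652]
Step 29: x=[3.9577] v=[-1.8550]
Step 30: x=[3.8658] v=[-1.8385]
Step 31: x=[3.7750] v=[-1.8157]
Step 32: x=[3.6857] v=[-1.7867]
Step 33: x=[3.5981] v=[-1.7516]
Step 34: x=[3.5126] v=[-1.7106]
Step 35: x=[3.4294] v=[-1.6637]
Step 36: x=[3.3488] v=[-1.6112]
Step 37: x=[3.2711] v=[-1.5532]
Step 38: x=[3.1966] v=[-1.4899]
Step 39: x=[3.1255] v=[-1.4215]
Step 40: x=[3.0581] v=[-1.3482]
Step 41: x=[2.9946] v=[-1.2703]
Step 42: x=[2.9352] v=[-1.1881]
Step 43: x=[2.8801] v=[-1.1019]
Step 44: x=[2.8295] v=[-1.0119]
Step 45: x=[2.7836] v=[-0.9185]
Step 46: x=[2.7425] v=[-0.8219]
Step 47: x=[2.7064] v=[-0.7225]
Step 48: x=[2.6754] v=[-0.6207]
Step 49: x=[2.6496] v=[-0.5168]
Step 50: x=[2.6290] v=[-0.4111]
Step 51: x=[2.6138] v=[-0.3040]
Step 52: x=[2.6040] v=[-0.1959]
Step 53: x=[2.5996] v=[-0.0871]
Step 54: x=[2.6007] v=[0.0220]
First v>=0 after going negative at step 54, time=2.7000

Answer: 2.7000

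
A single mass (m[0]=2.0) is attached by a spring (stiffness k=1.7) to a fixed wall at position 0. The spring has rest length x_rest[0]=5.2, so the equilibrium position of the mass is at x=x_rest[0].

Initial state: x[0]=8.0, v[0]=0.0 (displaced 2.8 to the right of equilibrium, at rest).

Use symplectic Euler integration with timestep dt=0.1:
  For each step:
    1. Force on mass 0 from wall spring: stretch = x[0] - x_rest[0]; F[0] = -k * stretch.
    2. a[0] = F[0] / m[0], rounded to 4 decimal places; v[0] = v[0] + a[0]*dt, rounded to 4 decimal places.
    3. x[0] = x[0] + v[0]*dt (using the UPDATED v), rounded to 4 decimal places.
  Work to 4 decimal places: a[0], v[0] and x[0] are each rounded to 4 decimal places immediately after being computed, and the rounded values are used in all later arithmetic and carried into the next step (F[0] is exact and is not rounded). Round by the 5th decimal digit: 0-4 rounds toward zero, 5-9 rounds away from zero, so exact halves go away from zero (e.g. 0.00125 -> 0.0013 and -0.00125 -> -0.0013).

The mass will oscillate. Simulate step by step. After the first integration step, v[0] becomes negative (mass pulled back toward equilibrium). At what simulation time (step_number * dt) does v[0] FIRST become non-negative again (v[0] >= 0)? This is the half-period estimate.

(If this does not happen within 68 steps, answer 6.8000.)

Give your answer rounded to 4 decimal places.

Answer: 3.5000

Derivation:
Step 0: x=[8.0000] v=[0.0000]
Step 1: x=[7.9762] v=[-0.2380]
Step 2: x=[7.9288] v=[-0.4740]
Step 3: x=[7.8582] v=[-0.7060]
Step 4: x=[7.7650] v=[-0.9320]
Step 5: x=[7.6500] v=[-1.1500]
Step 6: x=[7.5142] v=[-1.3583]
Step 7: x=[7.3587] v=[-1.5550]
Step 8: x=[7.1849] v=[-1.7385]
Step 9: x=[6.9942] v=[-1.9072]
Step 10: x=[6.7882] v=[-2.0597]
Step 11: x=[6.5687] v=[-2.1947]
Step 12: x=[6.3376] v=[-2.3110]
Step 13: x=[6.0968] v=[-2.4077]
Step 14: x=[5.8484] v=[-2.4839]
Step 15: x=[5.5945] v=[-2.5390]
Step 16: x=[5.3373] v=[-2.5725]
Step 17: x=[5.0789] v=[-2.5842]
Step 18: x=[4.8215] v=[-2.5739]
Step 19: x=[4.5673] v=[-2.5417]
Step 20: x=[4.3185] v=[-2.4879]
Step 21: x=[4.0772] v=[-2.4130]
Step 22: x=[3.8454] v=[-2.3176]
Step 23: x=[3.6252] v=[-2.2025]
Step 24: x=[3.4183] v=[-2.0686]
Step 25: x=[3.2266] v=[-1.9172]
Step 26: x=[3.0517] v=[-1.7495]
Step 27: x=[2.8950] v=[-1.5669]
Step 28: x=[2.7579] v=[-1.3710]
Step 29: x=[2.6416] v=[-1.1634]
Step 30: x=[2.5470] v=[-0.9459]
Step 31: x=[2.4750] v=[-0.7204]
Step 32: x=[2.4261] v=[-0.4888]
Step 33: x=[2.4008] v=[-0.2530]
Step 34: x=[2.3993] v=[-0.0151]
Step 35: x=[2.4216] v=[0.2230]
First v>=0 after going negative at step 35, time=3.5000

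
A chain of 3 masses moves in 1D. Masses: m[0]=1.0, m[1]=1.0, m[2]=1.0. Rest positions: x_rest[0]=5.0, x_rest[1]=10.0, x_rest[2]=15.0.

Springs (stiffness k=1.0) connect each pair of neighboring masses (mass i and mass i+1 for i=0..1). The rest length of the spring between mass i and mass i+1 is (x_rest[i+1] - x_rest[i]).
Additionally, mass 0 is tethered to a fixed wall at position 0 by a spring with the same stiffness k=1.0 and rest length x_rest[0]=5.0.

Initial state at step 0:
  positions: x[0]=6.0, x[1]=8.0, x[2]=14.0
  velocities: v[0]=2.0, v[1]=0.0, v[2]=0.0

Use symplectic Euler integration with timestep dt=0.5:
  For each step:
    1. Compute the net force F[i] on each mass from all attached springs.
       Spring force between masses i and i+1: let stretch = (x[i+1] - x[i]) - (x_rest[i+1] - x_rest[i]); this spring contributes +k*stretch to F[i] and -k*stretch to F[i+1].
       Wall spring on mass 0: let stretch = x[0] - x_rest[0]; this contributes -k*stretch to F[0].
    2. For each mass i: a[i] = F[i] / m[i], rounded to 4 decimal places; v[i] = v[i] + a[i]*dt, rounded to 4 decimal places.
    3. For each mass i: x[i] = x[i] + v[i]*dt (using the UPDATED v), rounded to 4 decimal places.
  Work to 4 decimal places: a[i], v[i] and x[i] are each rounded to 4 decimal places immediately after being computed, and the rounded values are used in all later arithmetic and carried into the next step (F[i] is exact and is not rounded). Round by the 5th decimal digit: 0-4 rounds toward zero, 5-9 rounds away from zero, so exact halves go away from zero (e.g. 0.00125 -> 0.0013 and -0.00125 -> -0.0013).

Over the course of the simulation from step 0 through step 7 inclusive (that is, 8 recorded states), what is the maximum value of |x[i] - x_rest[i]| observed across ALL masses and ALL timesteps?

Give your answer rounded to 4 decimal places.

Step 0: x=[6.0000 8.0000 14.0000] v=[2.0000 0.0000 0.0000]
Step 1: x=[6.0000 9.0000 13.7500] v=[0.0000 2.0000 -0.5000]
Step 2: x=[5.2500 10.4375 13.5625] v=[-1.5000 2.8750 -0.3750]
Step 3: x=[4.4844 11.3594 13.8438] v=[-1.5313 1.8438 0.5625]
Step 4: x=[4.3164 11.1837 14.7540] v=[-0.3360 -0.3515 1.8203]
Step 5: x=[4.7862 10.1837 16.0216] v=[0.9395 -2.0000 2.5352]
Step 6: x=[5.4088 9.2938 17.0798] v=[1.2452 -1.7798 2.1163]
Step 7: x=[5.6505 9.3792 17.4415] v=[0.4833 0.1707 0.7233]
Max displacement = 2.4415

Answer: 2.4415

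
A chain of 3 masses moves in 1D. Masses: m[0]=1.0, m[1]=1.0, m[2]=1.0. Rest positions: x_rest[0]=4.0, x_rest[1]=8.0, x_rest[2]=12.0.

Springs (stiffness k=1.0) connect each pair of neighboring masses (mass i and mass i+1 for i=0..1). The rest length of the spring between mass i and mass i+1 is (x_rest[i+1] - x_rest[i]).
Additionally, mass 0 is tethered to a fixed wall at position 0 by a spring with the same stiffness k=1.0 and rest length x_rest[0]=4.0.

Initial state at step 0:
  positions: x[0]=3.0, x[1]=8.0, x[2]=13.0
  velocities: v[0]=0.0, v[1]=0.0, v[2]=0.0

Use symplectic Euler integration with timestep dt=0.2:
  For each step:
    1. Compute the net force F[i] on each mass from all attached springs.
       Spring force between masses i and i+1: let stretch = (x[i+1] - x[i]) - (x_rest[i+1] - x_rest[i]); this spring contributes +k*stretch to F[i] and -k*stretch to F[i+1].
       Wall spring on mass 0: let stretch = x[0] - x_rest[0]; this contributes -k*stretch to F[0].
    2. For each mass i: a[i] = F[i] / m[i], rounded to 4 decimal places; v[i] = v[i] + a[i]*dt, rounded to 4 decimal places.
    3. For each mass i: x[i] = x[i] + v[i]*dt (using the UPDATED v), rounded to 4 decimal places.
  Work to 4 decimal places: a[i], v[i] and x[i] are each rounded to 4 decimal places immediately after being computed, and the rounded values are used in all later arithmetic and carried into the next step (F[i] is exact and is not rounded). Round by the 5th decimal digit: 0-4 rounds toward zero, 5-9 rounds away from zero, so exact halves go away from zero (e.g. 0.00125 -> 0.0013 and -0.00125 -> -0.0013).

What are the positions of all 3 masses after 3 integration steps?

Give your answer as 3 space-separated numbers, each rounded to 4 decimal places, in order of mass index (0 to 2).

Step 0: x=[3.0000 8.0000 13.0000] v=[0.0000 0.0000 0.0000]
Step 1: x=[3.0800 8.0000 12.9600] v=[0.4000 0.0000 -0.2000]
Step 2: x=[3.2336 8.0016 12.8816] v=[0.7680 0.0080 -0.3920]
Step 3: x=[3.4486 8.0077 12.7680] v=[1.0749 0.0304 -0.5680]

Answer: 3.4486 8.0077 12.7680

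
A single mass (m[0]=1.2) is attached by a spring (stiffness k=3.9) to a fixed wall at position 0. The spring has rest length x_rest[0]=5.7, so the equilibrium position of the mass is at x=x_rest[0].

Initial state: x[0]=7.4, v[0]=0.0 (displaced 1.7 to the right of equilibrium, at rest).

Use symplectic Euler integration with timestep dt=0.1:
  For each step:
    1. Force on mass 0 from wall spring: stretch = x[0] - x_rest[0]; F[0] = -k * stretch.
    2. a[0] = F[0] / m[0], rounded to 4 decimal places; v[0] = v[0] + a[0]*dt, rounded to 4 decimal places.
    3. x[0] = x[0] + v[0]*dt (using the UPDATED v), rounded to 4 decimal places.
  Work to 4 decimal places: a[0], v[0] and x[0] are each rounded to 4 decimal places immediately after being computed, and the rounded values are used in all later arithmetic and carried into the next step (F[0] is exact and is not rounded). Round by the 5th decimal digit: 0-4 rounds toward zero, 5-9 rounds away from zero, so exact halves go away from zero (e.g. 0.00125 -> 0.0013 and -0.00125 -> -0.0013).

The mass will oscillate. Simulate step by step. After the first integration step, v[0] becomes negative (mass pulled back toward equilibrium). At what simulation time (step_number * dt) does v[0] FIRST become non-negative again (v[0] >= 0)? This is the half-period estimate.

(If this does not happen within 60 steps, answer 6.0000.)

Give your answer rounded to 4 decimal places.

Step 0: x=[7.4000] v=[0.0000]
Step 1: x=[7.3448] v=[-0.5525]
Step 2: x=[7.2361] v=[-1.0871]
Step 3: x=[7.0775] v=[-1.5863]
Step 4: x=[6.8741] v=[-2.0340]
Step 5: x=[6.6325] v=[-2.4156]
Step 6: x=[6.3606] v=[-2.7187]
Step 7: x=[6.0673] v=[-2.9334]
Step 8: x=[5.7620] v=[-3.0528]
Step 9: x=[5.4547] v=[-3.0730]
Step 10: x=[5.1554] v=[-2.9933]
Step 11: x=[4.8738] v=[-2.8163]
Step 12: x=[4.6190] v=[-2.5478]
Step 13: x=[4.3994] v=[-2.1965]
Step 14: x=[4.2220] v=[-1.7738]
Step 15: x=[4.0927] v=[-1.2935]
Step 16: x=[4.0156] v=[-0.7711]
Step 17: x=[3.9932] v=[-0.2237]
Step 18: x=[4.0263] v=[0.3310]
First v>=0 after going negative at step 18, time=1.8000

Answer: 1.8000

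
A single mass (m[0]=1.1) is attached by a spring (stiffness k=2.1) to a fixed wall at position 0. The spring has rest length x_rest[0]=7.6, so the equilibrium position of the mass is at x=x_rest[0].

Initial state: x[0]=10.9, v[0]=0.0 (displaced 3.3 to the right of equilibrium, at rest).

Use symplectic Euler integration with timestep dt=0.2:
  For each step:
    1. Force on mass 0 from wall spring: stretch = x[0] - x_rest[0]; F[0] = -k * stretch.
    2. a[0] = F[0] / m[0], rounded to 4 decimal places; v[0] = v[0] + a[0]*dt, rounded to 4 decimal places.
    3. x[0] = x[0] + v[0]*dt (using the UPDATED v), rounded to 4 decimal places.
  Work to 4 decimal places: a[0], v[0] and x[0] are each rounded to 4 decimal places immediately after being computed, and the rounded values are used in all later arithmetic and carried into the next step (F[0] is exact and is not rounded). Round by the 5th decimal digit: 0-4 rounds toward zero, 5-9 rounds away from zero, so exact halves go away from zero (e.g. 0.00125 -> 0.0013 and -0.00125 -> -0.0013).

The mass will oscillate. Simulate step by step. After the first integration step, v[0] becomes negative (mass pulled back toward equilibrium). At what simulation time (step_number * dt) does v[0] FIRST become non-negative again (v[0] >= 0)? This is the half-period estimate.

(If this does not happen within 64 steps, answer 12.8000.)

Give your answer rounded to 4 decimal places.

Answer: 2.4000

Derivation:
Step 0: x=[10.9000] v=[0.0000]
Step 1: x=[10.6480] v=[-1.2600]
Step 2: x=[10.1632] v=[-2.4238]
Step 3: x=[9.4827] v=[-3.4025]
Step 4: x=[8.6584] v=[-4.1213]
Step 5: x=[7.7533] v=[-4.5254]
Step 6: x=[6.8365] v=[-4.5839]
Step 7: x=[5.9780] v=[-4.2924]
Step 8: x=[5.2434] v=[-3.6731]
Step 9: x=[4.6887] v=[-2.7733]
Step 10: x=[4.3564] v=[-1.6617]
Step 11: x=[4.2718] v=[-0.4232]
Step 12: x=[4.4413] v=[0.8476]
First v>=0 after going negative at step 12, time=2.4000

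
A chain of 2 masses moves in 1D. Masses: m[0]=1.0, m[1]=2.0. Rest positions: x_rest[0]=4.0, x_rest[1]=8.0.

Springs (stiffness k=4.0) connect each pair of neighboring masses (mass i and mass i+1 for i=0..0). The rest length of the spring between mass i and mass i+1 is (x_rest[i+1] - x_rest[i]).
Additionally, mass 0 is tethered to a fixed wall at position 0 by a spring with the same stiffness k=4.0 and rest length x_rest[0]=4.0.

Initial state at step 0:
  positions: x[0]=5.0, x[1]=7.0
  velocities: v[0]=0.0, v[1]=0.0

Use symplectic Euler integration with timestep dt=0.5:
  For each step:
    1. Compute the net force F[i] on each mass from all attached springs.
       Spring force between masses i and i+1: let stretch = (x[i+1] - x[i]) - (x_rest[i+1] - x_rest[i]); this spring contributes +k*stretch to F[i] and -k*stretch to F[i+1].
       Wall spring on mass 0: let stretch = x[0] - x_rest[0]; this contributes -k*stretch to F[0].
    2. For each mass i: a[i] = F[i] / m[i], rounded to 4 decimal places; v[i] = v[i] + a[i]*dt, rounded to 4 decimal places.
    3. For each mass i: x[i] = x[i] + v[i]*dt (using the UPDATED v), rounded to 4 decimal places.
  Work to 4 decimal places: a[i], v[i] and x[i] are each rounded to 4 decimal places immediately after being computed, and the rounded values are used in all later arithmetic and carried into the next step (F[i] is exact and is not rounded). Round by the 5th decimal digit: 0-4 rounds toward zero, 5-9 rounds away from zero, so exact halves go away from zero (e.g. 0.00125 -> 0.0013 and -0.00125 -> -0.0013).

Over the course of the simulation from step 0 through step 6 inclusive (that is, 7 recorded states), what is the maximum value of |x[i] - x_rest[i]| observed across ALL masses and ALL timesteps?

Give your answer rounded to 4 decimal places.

Answer: 2.0000

Derivation:
Step 0: x=[5.0000 7.0000] v=[0.0000 0.0000]
Step 1: x=[2.0000 8.0000] v=[-6.0000 2.0000]
Step 2: x=[3.0000 8.0000] v=[2.0000 0.0000]
Step 3: x=[6.0000 7.5000] v=[6.0000 -1.0000]
Step 4: x=[4.5000 8.2500] v=[-3.0000 1.5000]
Step 5: x=[2.2500 9.1250] v=[-4.5000 1.7500]
Step 6: x=[4.6250 8.5625] v=[4.7500 -1.1250]
Max displacement = 2.0000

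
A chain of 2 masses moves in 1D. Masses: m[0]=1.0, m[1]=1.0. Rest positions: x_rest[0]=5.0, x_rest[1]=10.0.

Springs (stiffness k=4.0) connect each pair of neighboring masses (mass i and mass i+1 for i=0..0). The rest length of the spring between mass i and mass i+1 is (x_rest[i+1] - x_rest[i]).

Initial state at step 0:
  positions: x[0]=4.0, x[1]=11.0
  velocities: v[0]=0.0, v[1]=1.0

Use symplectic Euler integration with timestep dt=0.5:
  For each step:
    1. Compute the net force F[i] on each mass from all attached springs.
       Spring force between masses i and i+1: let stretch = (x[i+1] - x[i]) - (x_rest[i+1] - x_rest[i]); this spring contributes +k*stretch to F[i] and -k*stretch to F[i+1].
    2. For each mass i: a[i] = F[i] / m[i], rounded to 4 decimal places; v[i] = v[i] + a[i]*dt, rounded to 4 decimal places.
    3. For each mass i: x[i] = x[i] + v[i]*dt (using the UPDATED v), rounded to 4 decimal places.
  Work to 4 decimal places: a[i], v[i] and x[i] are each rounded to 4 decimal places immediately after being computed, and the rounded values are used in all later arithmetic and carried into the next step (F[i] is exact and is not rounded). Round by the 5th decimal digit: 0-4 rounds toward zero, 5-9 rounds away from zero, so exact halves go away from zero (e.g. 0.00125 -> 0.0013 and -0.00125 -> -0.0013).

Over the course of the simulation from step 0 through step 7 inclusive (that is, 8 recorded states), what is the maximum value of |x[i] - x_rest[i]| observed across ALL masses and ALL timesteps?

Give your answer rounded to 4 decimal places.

Answer: 2.5000

Derivation:
Step 0: x=[4.0000 11.0000] v=[0.0000 1.0000]
Step 1: x=[6.0000 9.5000] v=[4.0000 -3.0000]
Step 2: x=[6.5000 9.5000] v=[1.0000 0.0000]
Step 3: x=[5.0000 11.5000] v=[-3.0000 4.0000]
Step 4: x=[5.0000 12.0000] v=[0.0000 1.0000]
Step 5: x=[7.0000 10.5000] v=[4.0000 -3.0000]
Step 6: x=[7.5000 10.5000] v=[1.0000 0.0000]
Step 7: x=[6.0000 12.5000] v=[-3.0000 4.0000]
Max displacement = 2.5000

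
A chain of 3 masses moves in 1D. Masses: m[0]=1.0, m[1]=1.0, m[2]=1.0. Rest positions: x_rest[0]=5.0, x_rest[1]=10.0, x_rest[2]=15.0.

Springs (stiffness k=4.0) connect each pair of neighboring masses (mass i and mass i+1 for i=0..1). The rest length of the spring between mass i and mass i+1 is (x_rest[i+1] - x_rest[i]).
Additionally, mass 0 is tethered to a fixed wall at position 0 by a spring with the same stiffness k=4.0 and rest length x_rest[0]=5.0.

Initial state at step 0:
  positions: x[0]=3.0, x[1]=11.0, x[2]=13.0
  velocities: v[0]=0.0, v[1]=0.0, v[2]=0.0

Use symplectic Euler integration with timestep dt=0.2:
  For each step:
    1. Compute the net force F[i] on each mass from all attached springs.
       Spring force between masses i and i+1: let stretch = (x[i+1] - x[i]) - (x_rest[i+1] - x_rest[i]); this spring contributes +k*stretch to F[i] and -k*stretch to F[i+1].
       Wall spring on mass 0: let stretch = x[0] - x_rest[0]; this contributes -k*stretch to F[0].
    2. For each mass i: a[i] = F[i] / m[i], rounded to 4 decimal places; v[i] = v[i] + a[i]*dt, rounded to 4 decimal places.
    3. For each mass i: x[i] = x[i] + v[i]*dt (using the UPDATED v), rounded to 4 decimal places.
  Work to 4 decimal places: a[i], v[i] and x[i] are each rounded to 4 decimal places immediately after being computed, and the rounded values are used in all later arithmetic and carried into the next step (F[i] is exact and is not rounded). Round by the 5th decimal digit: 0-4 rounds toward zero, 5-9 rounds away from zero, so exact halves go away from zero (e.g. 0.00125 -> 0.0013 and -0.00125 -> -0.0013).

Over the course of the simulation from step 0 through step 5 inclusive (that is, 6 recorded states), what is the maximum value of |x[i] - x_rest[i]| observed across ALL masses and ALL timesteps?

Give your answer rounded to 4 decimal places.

Answer: 2.6454

Derivation:
Step 0: x=[3.0000 11.0000 13.0000] v=[0.0000 0.0000 0.0000]
Step 1: x=[3.8000 10.0400 13.4800] v=[4.0000 -4.8000 2.4000]
Step 2: x=[4.9904 8.6320 14.2096] v=[5.9520 -7.0400 3.6480]
Step 3: x=[5.9650 7.5338 14.8468] v=[4.8730 -5.4912 3.1859]
Step 4: x=[6.2362 7.3546 15.1139] v=[1.3560 -0.8958 1.3355]
Step 5: x=[5.6886 8.2380 14.9395] v=[-2.7382 4.4169 -0.8719]
Max displacement = 2.6454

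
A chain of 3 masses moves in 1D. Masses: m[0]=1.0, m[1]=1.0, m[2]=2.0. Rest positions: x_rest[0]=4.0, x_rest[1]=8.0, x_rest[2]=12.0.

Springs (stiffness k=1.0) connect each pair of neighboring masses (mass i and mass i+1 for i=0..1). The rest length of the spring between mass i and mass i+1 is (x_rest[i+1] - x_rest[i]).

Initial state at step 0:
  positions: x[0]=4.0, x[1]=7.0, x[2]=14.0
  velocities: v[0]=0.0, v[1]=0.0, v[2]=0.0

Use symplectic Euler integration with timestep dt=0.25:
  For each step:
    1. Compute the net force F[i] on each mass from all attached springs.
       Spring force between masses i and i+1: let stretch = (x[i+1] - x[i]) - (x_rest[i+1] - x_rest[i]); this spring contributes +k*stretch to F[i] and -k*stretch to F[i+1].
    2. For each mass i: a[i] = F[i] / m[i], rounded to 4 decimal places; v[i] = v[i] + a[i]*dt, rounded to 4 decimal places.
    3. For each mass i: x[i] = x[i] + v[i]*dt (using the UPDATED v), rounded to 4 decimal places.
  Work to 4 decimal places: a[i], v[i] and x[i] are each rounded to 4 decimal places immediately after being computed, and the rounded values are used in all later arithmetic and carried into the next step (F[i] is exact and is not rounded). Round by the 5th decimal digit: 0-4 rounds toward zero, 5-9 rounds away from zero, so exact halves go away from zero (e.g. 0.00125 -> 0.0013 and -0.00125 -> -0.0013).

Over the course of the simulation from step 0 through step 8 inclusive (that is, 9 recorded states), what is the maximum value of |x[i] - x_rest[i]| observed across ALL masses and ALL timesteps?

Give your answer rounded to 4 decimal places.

Step 0: x=[4.0000 7.0000 14.0000] v=[0.0000 0.0000 0.0000]
Step 1: x=[3.9375 7.2500 13.9063] v=[-0.2500 1.0000 -0.3750]
Step 2: x=[3.8320 7.7090 13.7295] v=[-0.4219 1.8360 -0.7071]
Step 3: x=[3.7188 8.3020 13.4896] v=[-0.4527 2.3719 -0.9597]
Step 4: x=[3.6421 8.9328 13.2126] v=[-0.3069 2.5230 -1.1082]
Step 5: x=[3.6461 9.5004 12.9268] v=[0.0158 2.2703 -1.1432]
Step 6: x=[3.7660 9.9162 12.6589] v=[0.4794 1.6633 -1.0715]
Step 7: x=[4.0203 10.1191 12.4303] v=[1.0170 0.8114 -0.9143]
Step 8: x=[4.4057 10.0852 12.2545] v=[1.5417 -0.1355 -0.7032]
Max displacement = 2.1191

Answer: 2.1191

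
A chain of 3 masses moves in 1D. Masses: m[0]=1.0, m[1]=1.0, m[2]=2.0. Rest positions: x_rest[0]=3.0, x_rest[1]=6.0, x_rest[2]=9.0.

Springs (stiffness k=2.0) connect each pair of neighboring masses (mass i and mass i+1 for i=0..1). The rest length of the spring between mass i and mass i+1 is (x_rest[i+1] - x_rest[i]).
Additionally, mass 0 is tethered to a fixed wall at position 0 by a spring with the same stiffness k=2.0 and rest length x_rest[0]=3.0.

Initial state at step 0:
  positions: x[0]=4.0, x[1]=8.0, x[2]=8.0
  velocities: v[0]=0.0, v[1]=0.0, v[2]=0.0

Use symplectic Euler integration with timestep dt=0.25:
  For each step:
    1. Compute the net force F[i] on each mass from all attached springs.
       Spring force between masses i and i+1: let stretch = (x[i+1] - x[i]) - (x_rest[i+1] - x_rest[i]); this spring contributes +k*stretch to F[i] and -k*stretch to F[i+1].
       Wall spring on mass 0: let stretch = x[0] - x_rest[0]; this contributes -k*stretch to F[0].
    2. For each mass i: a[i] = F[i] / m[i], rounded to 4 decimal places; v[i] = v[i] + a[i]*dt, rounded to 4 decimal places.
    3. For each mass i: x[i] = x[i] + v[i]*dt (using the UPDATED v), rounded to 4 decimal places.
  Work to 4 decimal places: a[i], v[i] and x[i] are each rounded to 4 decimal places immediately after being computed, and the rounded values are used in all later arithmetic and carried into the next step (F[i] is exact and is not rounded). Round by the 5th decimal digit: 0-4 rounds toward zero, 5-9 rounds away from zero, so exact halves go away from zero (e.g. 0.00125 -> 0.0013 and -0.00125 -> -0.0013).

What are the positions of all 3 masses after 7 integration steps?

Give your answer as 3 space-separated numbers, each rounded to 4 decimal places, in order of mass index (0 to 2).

Answer: 1.2217 4.7442 9.7914

Derivation:
Step 0: x=[4.0000 8.0000 8.0000] v=[0.0000 0.0000 0.0000]
Step 1: x=[4.0000 7.5000 8.1875] v=[0.0000 -2.0000 0.7500]
Step 2: x=[3.9375 6.6484 8.5195] v=[-0.2500 -3.4063 1.3281]
Step 3: x=[3.7217 5.6919 8.9221] v=[-0.8633 -3.8262 1.6103]
Step 4: x=[3.2869 4.8929 9.3103] v=[-1.7391 -3.1962 1.5528]
Step 5: x=[2.6420 4.4453 9.6099] v=[-2.5796 -1.7905 1.1985]
Step 6: x=[1.8923 4.4178 9.7743] v=[-2.9990 -0.1099 0.6574]
Step 7: x=[1.2217 4.7442 9.7914] v=[-2.6824 1.3056 0.0683]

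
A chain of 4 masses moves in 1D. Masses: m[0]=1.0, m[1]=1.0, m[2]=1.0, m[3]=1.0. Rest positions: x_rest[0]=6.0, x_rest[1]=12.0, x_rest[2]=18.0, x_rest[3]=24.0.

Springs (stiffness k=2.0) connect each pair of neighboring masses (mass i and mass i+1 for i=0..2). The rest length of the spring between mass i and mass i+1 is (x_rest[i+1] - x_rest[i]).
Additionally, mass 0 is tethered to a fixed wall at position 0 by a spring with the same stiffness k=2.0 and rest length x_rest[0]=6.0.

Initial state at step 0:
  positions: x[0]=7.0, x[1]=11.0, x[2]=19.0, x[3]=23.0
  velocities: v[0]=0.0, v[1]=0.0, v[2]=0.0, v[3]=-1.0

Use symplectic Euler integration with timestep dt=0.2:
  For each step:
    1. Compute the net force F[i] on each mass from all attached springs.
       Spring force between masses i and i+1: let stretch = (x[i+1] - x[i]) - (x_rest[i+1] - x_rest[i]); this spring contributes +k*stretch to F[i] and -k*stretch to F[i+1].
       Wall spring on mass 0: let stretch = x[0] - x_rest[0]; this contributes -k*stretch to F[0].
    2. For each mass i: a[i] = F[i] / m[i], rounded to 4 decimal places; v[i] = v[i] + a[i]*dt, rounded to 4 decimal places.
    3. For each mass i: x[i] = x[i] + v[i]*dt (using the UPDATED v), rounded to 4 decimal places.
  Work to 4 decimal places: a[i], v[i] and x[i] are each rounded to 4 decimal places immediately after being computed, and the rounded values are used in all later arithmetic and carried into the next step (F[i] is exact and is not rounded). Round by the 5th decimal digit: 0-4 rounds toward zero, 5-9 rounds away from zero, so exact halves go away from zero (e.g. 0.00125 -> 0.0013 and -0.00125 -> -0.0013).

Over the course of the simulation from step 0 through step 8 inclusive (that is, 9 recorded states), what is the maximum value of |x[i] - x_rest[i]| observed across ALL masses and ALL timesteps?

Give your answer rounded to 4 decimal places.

Step 0: x=[7.0000 11.0000 19.0000 23.0000] v=[0.0000 0.0000 0.0000 -1.0000]
Step 1: x=[6.7600 11.3200 18.6800 22.9600] v=[-1.2000 1.6000 -1.6000 -0.2000]
Step 2: x=[6.3440 11.8640 18.1136 23.0576] v=[-2.0800 2.7200 -2.8320 0.4880]
Step 3: x=[5.8621 12.4664 17.4428 23.2397] v=[-2.4096 3.0118 -3.3542 0.9104]
Step 4: x=[5.4396 12.9385 16.8376 23.4380] v=[-2.1127 2.3606 -3.0260 0.9916]
Step 5: x=[5.1818 13.1226 16.4485 23.5883] v=[-1.2890 0.9207 -1.9455 0.7514]
Step 6: x=[5.1447 12.9375 16.3645 23.6474] v=[-0.1854 -0.9253 -0.4199 0.2955]
Step 7: x=[5.3195 12.4032 16.5890 23.6039] v=[0.8738 -2.6716 1.1225 -0.2177]
Step 8: x=[5.6354 11.6370 17.0398 23.4792] v=[1.5795 -3.8308 2.2541 -0.6237]
Max displacement = 1.6355

Answer: 1.6355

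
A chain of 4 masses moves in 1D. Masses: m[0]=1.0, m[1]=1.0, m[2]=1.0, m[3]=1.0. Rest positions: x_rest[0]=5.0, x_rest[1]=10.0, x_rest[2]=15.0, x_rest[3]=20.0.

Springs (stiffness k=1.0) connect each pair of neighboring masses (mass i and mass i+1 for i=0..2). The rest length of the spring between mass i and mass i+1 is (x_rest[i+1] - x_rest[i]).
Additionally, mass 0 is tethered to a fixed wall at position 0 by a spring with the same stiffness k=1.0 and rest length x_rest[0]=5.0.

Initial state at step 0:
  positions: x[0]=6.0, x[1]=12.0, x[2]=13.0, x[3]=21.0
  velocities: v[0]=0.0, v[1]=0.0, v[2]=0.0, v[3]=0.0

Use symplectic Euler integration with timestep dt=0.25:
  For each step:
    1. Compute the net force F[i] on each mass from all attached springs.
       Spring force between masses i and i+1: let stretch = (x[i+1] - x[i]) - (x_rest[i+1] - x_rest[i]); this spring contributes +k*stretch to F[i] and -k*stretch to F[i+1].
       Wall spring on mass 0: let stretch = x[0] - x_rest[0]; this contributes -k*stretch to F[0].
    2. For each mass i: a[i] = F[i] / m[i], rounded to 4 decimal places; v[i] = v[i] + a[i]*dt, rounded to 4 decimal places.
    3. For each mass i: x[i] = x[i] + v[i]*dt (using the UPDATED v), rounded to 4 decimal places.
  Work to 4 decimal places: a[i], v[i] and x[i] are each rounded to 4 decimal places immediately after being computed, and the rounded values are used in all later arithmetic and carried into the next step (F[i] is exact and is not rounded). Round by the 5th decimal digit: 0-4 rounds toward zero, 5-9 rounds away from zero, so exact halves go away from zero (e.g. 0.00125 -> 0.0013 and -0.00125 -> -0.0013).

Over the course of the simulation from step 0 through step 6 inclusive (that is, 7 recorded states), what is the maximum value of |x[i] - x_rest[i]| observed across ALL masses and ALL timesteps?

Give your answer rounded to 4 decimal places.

Step 0: x=[6.0000 12.0000 13.0000 21.0000] v=[0.0000 0.0000 0.0000 0.0000]
Step 1: x=[6.0000 11.6875 13.4375 20.8125] v=[0.0000 -1.2500 1.7500 -0.7500]
Step 2: x=[5.9805 11.1289 14.2266 20.4766] v=[-0.0781 -2.2344 3.1563 -1.3438]
Step 3: x=[5.9090 10.4421 15.2127 20.0625] v=[-0.2861 -2.7471 3.9444 -1.6563]
Step 4: x=[5.7515 9.7702 16.2038 19.6578] v=[-0.6301 -2.6877 3.9642 -1.6188]
Step 5: x=[5.4857 9.2492 17.0086 19.3497] v=[-1.0633 -2.0840 3.2193 -1.2323]
Step 6: x=[5.1122 8.9780 17.4748 19.2078] v=[-1.4939 -1.0850 1.8647 -0.5676]
Max displacement = 2.4748

Answer: 2.4748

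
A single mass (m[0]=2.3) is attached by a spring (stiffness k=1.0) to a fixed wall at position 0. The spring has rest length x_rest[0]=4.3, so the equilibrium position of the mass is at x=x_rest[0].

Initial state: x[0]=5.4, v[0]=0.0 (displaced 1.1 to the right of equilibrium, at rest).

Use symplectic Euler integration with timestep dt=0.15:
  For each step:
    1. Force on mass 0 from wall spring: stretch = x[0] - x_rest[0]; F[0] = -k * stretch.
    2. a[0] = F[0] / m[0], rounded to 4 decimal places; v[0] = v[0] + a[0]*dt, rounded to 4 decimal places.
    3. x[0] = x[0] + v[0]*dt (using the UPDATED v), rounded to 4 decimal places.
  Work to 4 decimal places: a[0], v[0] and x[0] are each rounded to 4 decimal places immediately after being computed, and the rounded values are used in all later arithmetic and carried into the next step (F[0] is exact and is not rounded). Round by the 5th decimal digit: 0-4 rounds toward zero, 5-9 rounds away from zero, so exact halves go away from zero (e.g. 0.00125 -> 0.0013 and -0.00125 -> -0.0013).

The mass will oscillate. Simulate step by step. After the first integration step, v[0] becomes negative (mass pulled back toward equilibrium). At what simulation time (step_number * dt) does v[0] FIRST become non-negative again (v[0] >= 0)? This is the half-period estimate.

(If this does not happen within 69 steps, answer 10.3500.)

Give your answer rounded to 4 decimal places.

Answer: 4.8000

Derivation:
Step 0: x=[5.4000] v=[0.0000]
Step 1: x=[5.3892] v=[-0.0717]
Step 2: x=[5.3678] v=[-0.1427]
Step 3: x=[5.3360] v=[-0.2123]
Step 4: x=[5.2940] v=[-0.2799]
Step 5: x=[5.2423] v=[-0.3447]
Step 6: x=[5.1814] v=[-0.4062]
Step 7: x=[5.1118] v=[-0.4637]
Step 8: x=[5.0343] v=[-0.5167]
Step 9: x=[4.9496] v=[-0.5646]
Step 10: x=[4.8586] v=[-0.6070]
Step 11: x=[4.7621] v=[-0.6434]
Step 12: x=[4.6611] v=[-0.6735]
Step 13: x=[4.5565] v=[-0.6971]
Step 14: x=[4.4494] v=[-0.7138]
Step 15: x=[4.3409] v=[-0.7236]
Step 16: x=[4.2320] v=[-0.7263]
Step 17: x=[4.1237] v=[-0.7219]
Step 18: x=[4.0171] v=[-0.7104]
Step 19: x=[3.9133] v=[-0.6920]
Step 20: x=[3.8133] v=[-0.6668]
Step 21: x=[3.7180] v=[-0.6351]
Step 22: x=[3.6284] v=[-0.5972]
Step 23: x=[3.5454] v=[-0.5534]
Step 24: x=[3.4698] v=[-0.5042]
Step 25: x=[3.4023] v=[-0.4501]
Step 26: x=[3.3436] v=[-0.3916]
Step 27: x=[3.2942] v=[-0.3292]
Step 28: x=[3.2547] v=[-0.2636]
Step 29: x=[3.2254] v=[-0.1954]
Step 30: x=[3.2066] v=[-0.1253]
Step 31: x=[3.1985] v=[-0.0540]
Step 32: x=[3.2012] v=[0.0178]
First v>=0 after going negative at step 32, time=4.8000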